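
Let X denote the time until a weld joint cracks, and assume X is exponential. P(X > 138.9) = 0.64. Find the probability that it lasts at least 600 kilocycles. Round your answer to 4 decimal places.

0.1455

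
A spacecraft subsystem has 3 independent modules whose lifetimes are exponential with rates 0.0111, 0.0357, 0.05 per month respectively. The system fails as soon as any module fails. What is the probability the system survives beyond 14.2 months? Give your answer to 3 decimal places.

The time to first failure is exponential with rate Σλ = 0.0111 + 0.0357 + 0.05 = 0.0968.
P(min > 14.2) = e^(−0.0968·14.2) = e^(−1.3746) ≈ 0.253.

0.253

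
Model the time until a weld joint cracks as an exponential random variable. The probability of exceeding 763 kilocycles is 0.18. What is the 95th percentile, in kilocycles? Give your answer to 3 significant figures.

1330

e^(−λ·763) = 0.18 ⇒ λ = −ln(0.18)/763 = 0.00224744.
95th percentile: 1 − e^(−λt) = 0.95, t = −ln(0.05)/λ = 1332.95 kilocycles.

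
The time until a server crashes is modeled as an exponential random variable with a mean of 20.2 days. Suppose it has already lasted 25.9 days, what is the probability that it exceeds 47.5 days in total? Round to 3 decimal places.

0.343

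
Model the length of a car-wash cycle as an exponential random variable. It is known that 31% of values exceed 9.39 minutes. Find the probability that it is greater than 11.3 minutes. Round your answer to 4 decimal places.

0.2443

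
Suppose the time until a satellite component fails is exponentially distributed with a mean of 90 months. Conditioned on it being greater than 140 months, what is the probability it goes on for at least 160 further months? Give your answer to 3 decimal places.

The rate is λ = 1/90 = 0.0111111 per month.
P(X > s+t | X > s) = e^(−λ(s+t))/e^(−λs) = e^(−λt), independent of s = 140.
P(X > 160) = e^(−1.7778) ≈ 0.169.

0.169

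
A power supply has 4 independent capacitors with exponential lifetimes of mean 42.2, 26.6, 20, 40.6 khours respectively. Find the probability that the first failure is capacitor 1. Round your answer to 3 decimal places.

0.174

Rates: λ_i = 1/mean_i → 0.0236967, 0.037594, 0.05, 0.0246305; Σλ = 0.135921.
P(capacitor 1 first) = λ_1/Σλ = 0.0236967/0.135921 ≈ 0.174.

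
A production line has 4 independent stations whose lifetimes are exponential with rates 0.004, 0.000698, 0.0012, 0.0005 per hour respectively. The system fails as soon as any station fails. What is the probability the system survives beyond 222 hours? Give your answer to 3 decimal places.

0.242

The time to first failure is exponential with rate Σλ = 0.004 + 0.000698 + 0.0012 + 0.0005 = 0.006398.
P(min > 222) = e^(−0.006398·222) = e^(−1.4204) ≈ 0.242.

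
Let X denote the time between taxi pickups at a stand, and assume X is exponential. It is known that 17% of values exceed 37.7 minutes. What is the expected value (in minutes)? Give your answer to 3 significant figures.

21.3

e^(−λ·37.7) = 0.17 ⇒ λ = −ln(0.17)/37.7 = 0.0470015.
Mean = 1/λ = 21.2759 minutes.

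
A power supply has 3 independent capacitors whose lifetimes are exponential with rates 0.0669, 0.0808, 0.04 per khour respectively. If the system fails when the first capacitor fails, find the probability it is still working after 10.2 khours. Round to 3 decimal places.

The time to first failure is exponential with rate Σλ = 0.0669 + 0.0808 + 0.04 = 0.1877.
P(min > 10.2) = e^(−0.1877·10.2) = e^(−1.9145) ≈ 0.147.

0.147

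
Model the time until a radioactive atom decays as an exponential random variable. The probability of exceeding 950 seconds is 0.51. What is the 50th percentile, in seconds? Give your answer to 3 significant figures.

e^(−λ·950) = 0.51 ⇒ λ = −ln(0.51)/950 = 0.000708784.
50th percentile: 1 − e^(−λt) = 0.5, t = −ln(0.5)/λ = 977.939 seconds.

978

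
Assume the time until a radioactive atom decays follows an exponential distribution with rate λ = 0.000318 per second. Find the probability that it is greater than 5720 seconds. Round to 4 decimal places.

P(X > 5720) = e^(−λ·5720) = e^(−1.819) ≈ 0.1622.

0.1622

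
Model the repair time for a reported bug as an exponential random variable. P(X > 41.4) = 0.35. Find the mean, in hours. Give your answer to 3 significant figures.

e^(−λ·41.4) = 0.35 ⇒ λ = −ln(0.35)/41.4 = 0.025358.
Mean = 1/λ = 39.4353 hours.

39.4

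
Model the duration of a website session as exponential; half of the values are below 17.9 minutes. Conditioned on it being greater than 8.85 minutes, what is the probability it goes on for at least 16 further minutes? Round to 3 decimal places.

0.538

For an exponential, median = ln(2)/λ, so λ = ln 2 / 17.9 = 0.0387233 per minute.
P(X > s+t | X > s) = e^(−λ(s+t))/e^(−λs) = e^(−λt), independent of s = 8.85.
P(X > 16) = e^(−0.61957) ≈ 0.538.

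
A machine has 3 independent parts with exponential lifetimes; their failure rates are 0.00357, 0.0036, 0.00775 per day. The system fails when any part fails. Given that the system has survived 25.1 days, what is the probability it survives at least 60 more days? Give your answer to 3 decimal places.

0.409

Time to first failure ~ Exp(Σλ) with Σλ = 0.01492.
By memorylessness, P(T > 25.1+60 | T > 25.1) = P(T > 60) = e^(−0.01492·60) ≈ 0.409.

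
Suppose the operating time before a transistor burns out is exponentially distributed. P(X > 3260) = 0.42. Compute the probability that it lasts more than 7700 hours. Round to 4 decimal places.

e^(−λ·3260) = 0.42 ⇒ λ = −ln(0.42)/3260 = 0.000266104.
P(X > 7700) = e^(−0.000266104·7700) = e^(−2.049) ≈ 0.1289.

0.1289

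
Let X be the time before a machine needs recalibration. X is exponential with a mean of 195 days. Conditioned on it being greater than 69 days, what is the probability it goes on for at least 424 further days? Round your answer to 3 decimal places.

0.114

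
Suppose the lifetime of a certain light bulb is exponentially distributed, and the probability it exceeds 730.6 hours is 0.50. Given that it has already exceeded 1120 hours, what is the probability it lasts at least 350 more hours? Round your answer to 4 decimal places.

From e^(−λ·730.6) = 0.50, λ = −ln(0.50)/730.6 = 0.000948737.
Memoryless: P(X > 1120+350 | X > 1120) = P(X > 350) = e^(−0.000948737·350) ≈ 0.7174.

0.7174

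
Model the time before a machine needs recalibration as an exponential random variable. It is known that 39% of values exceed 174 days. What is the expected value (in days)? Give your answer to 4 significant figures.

e^(−λ·174) = 0.39 ⇒ λ = −ln(0.39)/174 = 0.00541154.
Mean = 1/λ = 184.79 days.

184.8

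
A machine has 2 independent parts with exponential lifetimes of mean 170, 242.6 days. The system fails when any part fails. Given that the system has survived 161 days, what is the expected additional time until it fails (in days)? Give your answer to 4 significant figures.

99.96

First-failure rate Σλ = 1/170 + 1/242.6 = 0.0100044.
By memorylessness the expected residual is 1/Σλ = 99.9564 days, regardless of the 161 already elapsed.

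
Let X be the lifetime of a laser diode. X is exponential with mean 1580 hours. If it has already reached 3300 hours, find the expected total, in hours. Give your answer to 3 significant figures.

4880

The rate is λ = 1/1580 = 0.000632911 per hour.
By memorylessness, E[X | X > 3300] = 3300 + 1/λ = 3300 + 1580 = 4880 hours.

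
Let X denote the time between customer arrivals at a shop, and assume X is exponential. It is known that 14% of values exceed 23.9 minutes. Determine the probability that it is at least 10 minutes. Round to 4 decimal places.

e^(−λ·23.9) = 0.14 ⇒ λ = −ln(0.14)/23.9 = 0.0822641.
P(X > 10) = e^(−0.0822641·10) = e^(−0.82264) ≈ 0.4393.

0.4393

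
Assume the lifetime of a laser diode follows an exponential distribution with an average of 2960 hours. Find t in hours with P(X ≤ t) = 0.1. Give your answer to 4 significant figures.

The rate is λ = 1/2960 = 0.000337838 per hour.
Set 1 − e^(−λt) = 0.1, so t = −ln(0.9)/λ = 0.10536/0.000337838 ≈ 311.867 hours.

311.9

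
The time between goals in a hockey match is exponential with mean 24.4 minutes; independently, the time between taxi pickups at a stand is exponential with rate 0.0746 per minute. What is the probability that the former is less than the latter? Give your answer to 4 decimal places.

0.3546

λ_1 = 1/24.4 = 0.0409836, λ_2 = 0.0746.
For independent exponentials, P(the former < the latter) = λ_1/(λ_1+λ_2) = 0.0409836/0.115584 ≈ 0.3546.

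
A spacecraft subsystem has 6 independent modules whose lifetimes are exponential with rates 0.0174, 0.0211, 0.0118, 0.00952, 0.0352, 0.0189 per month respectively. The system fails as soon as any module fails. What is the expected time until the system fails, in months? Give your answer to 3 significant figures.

The time to first failure is exponential with rate Σλ = 0.0174 + 0.0211 + 0.0118 + 0.00952 + 0.0352 + 0.0189 = 0.11392.
E[min] = 1/Σλ = 1/0.11392 = 8.77809 months.

8.78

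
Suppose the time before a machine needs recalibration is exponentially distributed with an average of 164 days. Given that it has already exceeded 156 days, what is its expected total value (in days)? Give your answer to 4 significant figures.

320.0

The rate is λ = 1/164 = 0.00609756 per day.
By memorylessness, E[X | X > 156] = 156 + 1/λ = 156 + 164 = 320 days.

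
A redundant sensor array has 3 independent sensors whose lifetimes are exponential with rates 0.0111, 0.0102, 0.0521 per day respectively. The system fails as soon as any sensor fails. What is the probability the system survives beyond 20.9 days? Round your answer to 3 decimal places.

0.216

The time to first failure is exponential with rate Σλ = 0.0111 + 0.0102 + 0.0521 = 0.0734.
P(min > 20.9) = e^(−0.0734·20.9) = e^(−1.5341) ≈ 0.216.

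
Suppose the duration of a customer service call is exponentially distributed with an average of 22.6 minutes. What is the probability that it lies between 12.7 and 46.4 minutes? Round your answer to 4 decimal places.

0.4418

The rate is λ = 1/22.6 = 0.0442478 per minute.
P(12.7 < X < 46.4) = e^(−λ·12.7) − e^(−λ·46.4) = 0.57010 − 0.12834 ≈ 0.4418.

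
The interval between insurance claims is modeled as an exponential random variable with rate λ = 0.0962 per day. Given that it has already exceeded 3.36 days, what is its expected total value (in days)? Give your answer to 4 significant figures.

13.76

By memorylessness, E[X | X > 3.36] = 3.36 + 1/λ = 3.36 + 10.395 = 13.755 days.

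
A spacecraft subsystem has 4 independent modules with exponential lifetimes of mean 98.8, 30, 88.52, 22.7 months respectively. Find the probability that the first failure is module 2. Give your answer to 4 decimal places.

0.3374

Rates: λ_i = 1/mean_i → 0.0101215, 0.0333333, 0.0112969, 0.0440529; Σλ = 0.0988045.
P(module 2 first) = λ_2/Σλ = 0.0333333/0.0988045 ≈ 0.3374.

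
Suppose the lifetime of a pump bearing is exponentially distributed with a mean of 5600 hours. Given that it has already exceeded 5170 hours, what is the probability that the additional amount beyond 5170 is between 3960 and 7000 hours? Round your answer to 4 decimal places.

0.2065

The rate is λ = 1/5600 = 0.000178571 per hour.
Memoryless: the residual past 5170 is again Exp(λ).
P(3960 < residual < 7000) = e^(−λ·3960) − e^(−λ·7000) = 0.49305 − 0.28650 ≈ 0.2065.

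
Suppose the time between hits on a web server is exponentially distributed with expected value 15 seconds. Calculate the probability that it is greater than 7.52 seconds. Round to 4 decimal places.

0.6057

The rate is λ = 1/15 = 0.0666667 per second.
P(X > 7.52) = e^(−λ·7.52) = e^(−0.50133) ≈ 0.6057.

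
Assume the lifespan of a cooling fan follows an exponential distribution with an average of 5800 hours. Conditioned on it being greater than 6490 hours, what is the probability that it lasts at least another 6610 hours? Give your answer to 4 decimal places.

The rate is λ = 1/5800 = 0.000172414 per hour.
P(X > s+t | X > s) = e^(−λ(s+t))/e^(−λs) = e^(−λt), independent of s = 6490.
P(X > 6610) = e^(−1.1397) ≈ 0.3199.

0.3199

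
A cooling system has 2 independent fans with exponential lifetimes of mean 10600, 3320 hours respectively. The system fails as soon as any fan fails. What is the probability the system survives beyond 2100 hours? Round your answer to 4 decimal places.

0.4358

The first failure time is exponential with rate Σλ_i = 1/10600 + 1/3320 = 0.000395544 per hour.
P(min > 2100) = e^(−0.000395544·2100) = e^(−0.83064) ≈ 0.4358.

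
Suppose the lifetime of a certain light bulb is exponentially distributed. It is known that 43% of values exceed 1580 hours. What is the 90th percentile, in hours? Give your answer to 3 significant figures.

4310

e^(−λ·1580) = 0.43 ⇒ λ = −ln(0.43)/1580 = 0.000534158.
90th percentile: 1 − e^(−λt) = 0.9, t = −ln(0.1)/λ = 4310.68 hours.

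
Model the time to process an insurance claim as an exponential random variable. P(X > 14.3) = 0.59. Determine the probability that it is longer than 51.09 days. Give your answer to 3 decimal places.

0.152

e^(−λ·14.3) = 0.59 ⇒ λ = −ln(0.59)/14.3 = 0.0368974.
P(X > 51.09) = e^(−0.0368974·51.09) = e^(−1.8851) ≈ 0.152.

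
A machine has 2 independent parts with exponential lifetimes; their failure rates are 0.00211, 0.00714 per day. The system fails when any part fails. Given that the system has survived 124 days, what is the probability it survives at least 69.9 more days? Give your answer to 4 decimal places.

Time to first failure ~ Exp(Σλ) with Σλ = 0.00925.
By memorylessness, P(T > 124+69.9 | T > 124) = P(T > 69.9) = e^(−0.00925·69.9) ≈ 0.5238.

0.5238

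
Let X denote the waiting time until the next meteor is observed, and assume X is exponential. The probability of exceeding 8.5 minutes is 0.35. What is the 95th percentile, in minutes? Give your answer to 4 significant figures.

24.26

e^(−λ·8.5) = 0.35 ⇒ λ = −ln(0.35)/8.5 = 0.123508.
95th percentile: 1 − e^(−λt) = 0.95, t = −ln(0.05)/λ = 24.2553 minutes.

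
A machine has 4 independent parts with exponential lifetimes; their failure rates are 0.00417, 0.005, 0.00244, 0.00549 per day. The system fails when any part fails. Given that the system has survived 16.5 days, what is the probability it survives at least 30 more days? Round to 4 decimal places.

0.5987

Time to first failure ~ Exp(Σλ) with Σλ = 0.0171.
By memorylessness, P(T > 16.5+30 | T > 16.5) = P(T > 30) = e^(−0.0171·30) ≈ 0.5987.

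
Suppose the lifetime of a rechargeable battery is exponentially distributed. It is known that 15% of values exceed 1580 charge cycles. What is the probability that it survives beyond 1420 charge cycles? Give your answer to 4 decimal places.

e^(−λ·1580) = 0.15 ⇒ λ = −ln(0.15)/1580 = 0.00120071.
P(X > 1420) = e^(−0.00120071·1420) = e^(−1.705) ≈ 0.1818.

0.1818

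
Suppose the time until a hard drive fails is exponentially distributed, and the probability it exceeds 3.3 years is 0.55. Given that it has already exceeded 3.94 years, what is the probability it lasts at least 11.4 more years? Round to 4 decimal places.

0.1268

From e^(−λ·3.3) = 0.55, λ = −ln(0.55)/3.3 = 0.181163.
Memoryless: P(X > 3.94+11.4 | X > 3.94) = P(X > 11.4) = e^(−0.181163·11.4) ≈ 0.1268.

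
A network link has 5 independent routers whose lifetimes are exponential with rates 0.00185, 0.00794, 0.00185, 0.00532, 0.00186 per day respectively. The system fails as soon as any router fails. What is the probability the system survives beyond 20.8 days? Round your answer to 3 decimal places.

The time to first failure is exponential with rate Σλ = 0.00185 + 0.00794 + 0.00185 + 0.00532 + 0.00186 = 0.01882.
P(min > 20.8) = e^(−0.01882·20.8) = e^(−0.39146) ≈ 0.676.

0.676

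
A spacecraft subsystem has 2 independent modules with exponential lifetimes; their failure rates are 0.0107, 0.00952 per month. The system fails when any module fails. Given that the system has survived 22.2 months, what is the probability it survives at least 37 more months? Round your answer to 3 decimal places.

0.473

Time to first failure ~ Exp(Σλ) with Σλ = 0.02022.
By memorylessness, P(T > 22.2+37 | T > 22.2) = P(T > 37) = e^(−0.02022·37) ≈ 0.473.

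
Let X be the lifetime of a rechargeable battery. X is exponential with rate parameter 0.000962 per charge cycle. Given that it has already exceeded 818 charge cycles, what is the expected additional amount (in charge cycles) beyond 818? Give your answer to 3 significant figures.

By memorylessness, the remaining amount past any threshold is again Exp(λ) with mean 1/λ = 1039.5 charge cycles.

1040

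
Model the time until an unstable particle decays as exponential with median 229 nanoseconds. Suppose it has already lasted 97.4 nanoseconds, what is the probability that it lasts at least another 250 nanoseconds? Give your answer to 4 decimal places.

For an exponential, median = ln(2)/λ, so λ = ln 2 / 229 = 0.00302684 per nanosecond.
P(X > s+t | X > s) = e^(−λ(s+t))/e^(−λs) = e^(−λt), independent of s = 97.4.
P(X > 250) = e^(−0.75671) ≈ 0.4692.

0.4692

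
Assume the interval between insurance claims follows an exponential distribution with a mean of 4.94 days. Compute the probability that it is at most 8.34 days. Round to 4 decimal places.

The rate is λ = 1/4.94 = 0.202429 per day.
P(X ≤ 8.34) = 1 − e^(−λ·8.34) = 1 − e^(−1.6883) ≈ 0.8152.

0.8152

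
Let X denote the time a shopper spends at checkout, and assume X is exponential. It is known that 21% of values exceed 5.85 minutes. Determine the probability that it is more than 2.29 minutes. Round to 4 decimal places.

0.5429

e^(−λ·5.85) = 0.21 ⇒ λ = −ln(0.21)/5.85 = 0.266777.
P(X > 2.29) = e^(−0.266777·2.29) = e^(−0.61092) ≈ 0.5429.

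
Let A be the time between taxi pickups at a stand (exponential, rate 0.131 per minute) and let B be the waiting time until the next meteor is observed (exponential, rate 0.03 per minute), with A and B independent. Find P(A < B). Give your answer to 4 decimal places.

0.8137

λ_1 = 0.131, λ_2 = 0.03.
For independent exponentials, P(A < B) = λ_1/(λ_1+λ_2) = 0.131/0.161 ≈ 0.8137.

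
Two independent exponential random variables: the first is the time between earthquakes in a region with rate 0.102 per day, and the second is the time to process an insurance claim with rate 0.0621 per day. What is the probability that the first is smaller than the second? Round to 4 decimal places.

λ_1 = 0.102, λ_2 = 0.0621.
For independent exponentials, P(the first < the second) = λ_1/(λ_1+λ_2) = 0.102/0.1641 ≈ 0.6216.

0.6216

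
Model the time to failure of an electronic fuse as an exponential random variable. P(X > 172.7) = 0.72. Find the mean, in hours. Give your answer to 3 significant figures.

e^(−λ·172.7) = 0.72 ⇒ λ = −ln(0.72)/172.7 = 0.00190217.
Mean = 1/λ = 525.716 hours.

526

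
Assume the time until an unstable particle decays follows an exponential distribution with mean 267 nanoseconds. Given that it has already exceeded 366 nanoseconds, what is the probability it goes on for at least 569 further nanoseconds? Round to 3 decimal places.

The rate is λ = 1/267 = 0.00374532 per nanosecond.
The exponential is memoryless, so the remaining time is again Exp(λ): the condition X > 366 is irrelevant.
P(X > 569) = e^(−2.1311) ≈ 0.119.

0.119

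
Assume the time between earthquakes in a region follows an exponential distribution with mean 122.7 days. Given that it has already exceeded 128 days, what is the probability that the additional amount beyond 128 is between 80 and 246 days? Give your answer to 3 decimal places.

0.386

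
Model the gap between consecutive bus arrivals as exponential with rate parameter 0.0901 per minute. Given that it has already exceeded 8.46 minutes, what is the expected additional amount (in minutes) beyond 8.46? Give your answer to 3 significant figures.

By memorylessness, the remaining amount past any threshold is again Exp(λ) with mean 1/λ = 11.0988 minutes.

11.1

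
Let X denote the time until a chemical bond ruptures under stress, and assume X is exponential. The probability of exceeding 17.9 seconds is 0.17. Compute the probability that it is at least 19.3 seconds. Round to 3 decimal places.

0.148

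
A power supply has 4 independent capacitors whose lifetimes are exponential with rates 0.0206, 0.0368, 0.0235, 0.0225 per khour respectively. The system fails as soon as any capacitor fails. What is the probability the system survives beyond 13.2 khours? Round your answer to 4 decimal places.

0.2554

The time to first failure is exponential with rate Σλ = 0.0206 + 0.0368 + 0.0235 + 0.0225 = 0.1034.
P(min > 13.2) = e^(−0.1034·13.2) = e^(−1.3649) ≈ 0.2554.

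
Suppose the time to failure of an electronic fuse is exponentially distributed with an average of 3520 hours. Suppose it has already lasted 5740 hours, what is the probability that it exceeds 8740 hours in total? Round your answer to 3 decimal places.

The rate is λ = 1/3520 = 0.000284091 per hour.
The exponential is memoryless, so the remaining time is again Exp(λ): the condition X > 5740 is irrelevant.
P(X > 3000) = e^(−0.85227) ≈ 0.426.

0.426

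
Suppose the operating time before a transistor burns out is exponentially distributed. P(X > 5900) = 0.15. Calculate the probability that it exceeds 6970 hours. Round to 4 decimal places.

e^(−λ·5900) = 0.15 ⇒ λ = −ln(0.15)/5900 = 0.000321546.
P(X > 6970) = e^(−0.000321546·6970) = e^(−2.2412) ≈ 0.1063.

0.1063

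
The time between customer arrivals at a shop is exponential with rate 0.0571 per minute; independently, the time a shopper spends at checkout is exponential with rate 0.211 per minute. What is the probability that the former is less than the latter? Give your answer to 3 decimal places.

0.213

λ_1 = 0.0571, λ_2 = 0.211.
For independent exponentials, P(the former < the latter) = λ_1/(λ_1+λ_2) = 0.0571/0.2681 ≈ 0.213.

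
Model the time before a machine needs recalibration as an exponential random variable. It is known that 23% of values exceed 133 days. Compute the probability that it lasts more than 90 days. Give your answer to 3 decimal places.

e^(−λ·133) = 0.23 ⇒ λ = −ln(0.23)/133 = 0.0110502.
P(X > 90) = e^(−0.0110502·90) = e^(−0.99452) ≈ 0.370.

0.370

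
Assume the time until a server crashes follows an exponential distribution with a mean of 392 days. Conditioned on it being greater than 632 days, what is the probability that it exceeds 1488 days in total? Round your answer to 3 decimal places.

The rate is λ = 1/392 = 0.00255102 per day.
The exponential is memoryless, so the remaining time is again Exp(λ): the condition X > 632 is irrelevant.
P(X > 856) = e^(−2.1837) ≈ 0.113.

0.113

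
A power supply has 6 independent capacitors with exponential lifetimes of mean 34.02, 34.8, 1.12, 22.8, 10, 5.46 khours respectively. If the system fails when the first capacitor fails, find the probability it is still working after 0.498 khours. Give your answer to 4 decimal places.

0.5292

The first failure time is exponential with rate Σλ_i = 1/34.02 + 1/34.8 + 1/1.12 + 1/22.8 + 1/10 + 1/5.46 = 1.278 per khour.
P(min > 0.498) = e^(−1.278·0.498) = e^(−0.63644) ≈ 0.5292.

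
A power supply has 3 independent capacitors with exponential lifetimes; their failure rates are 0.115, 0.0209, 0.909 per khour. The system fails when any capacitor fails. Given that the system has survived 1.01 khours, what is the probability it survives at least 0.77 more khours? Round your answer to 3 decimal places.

Time to first failure ~ Exp(Σλ) with Σλ = 1.0449.
By memorylessness, P(T > 1.01+0.77 | T > 1.01) = P(T > 0.77) = e^(−1.0449·0.77) ≈ 0.447.

0.447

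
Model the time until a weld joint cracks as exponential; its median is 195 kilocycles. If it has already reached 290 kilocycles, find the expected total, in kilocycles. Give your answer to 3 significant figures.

571

For an exponential, median = ln(2)/λ, so λ = ln 2 / 195 = 0.0035546 per kilocycle.
By memorylessness, E[X | X > 290] = 290 + 1/λ = 290 + 281.326 = 571.326 kilocycles.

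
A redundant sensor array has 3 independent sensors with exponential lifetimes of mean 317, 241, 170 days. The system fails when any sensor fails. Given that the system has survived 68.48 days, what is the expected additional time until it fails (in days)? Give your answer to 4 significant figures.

First-failure rate Σλ = 1/317 + 1/241 + 1/170 = 0.0131863.
By memorylessness the expected residual is 1/Σλ = 75.8363 days, regardless of the 68.48 already elapsed.

75.84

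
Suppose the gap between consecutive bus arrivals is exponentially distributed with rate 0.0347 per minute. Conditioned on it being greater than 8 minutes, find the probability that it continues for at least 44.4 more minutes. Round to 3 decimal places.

P(X > s+t | X > s) = e^(−λ(s+t))/e^(−λs) = e^(−λt), independent of s = 8.
P(X > 44.4) = e^(−1.5407) ≈ 0.214.

0.214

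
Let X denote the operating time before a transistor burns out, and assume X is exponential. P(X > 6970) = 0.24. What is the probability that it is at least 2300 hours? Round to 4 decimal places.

e^(−λ·6970) = 0.24 ⇒ λ = −ln(0.24)/6970 = 0.000204751.
P(X > 2300) = e^(−0.000204751·2300) = e^(−0.47093) ≈ 0.6244.

0.6244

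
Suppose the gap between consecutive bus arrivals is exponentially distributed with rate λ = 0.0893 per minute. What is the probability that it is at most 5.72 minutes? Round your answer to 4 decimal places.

P(X ≤ 5.72) = 1 − e^(−λ·5.72) = 1 − e^(−0.5108) ≈ 0.4000.

0.4000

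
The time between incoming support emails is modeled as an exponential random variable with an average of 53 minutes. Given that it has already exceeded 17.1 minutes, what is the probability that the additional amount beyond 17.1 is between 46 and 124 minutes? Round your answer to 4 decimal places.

0.3235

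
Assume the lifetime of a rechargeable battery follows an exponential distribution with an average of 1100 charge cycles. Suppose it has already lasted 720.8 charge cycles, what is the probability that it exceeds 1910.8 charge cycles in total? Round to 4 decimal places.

0.3390

The rate is λ = 1/1100 = 0.000909091 per charge cycle.
P(X > s+t | X > s) = e^(−λ(s+t))/e^(−λs) = e^(−λt), independent of s = 720.8.
P(X > 1190) = e^(−1.0818) ≈ 0.3390.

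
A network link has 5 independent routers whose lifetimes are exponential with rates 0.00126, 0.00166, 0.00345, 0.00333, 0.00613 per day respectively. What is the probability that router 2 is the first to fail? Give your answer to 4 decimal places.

0.1049

The time to first failure is exponential with rate Σλ = 0.00126 + 0.00166 + 0.00345 + 0.00333 + 0.00613 = 0.01583.
P(router 2 first) = λ_2/Σλ = 0.00166/0.01583 ≈ 0.1049.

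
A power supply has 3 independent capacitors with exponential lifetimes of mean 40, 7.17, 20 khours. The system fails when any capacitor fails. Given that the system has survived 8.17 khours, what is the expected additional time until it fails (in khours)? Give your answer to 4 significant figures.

First-failure rate Σλ = 1/40 + 1/7.17 + 1/20 = 0.21447.
By memorylessness the expected residual is 1/Σλ = 4.66266 khours, regardless of the 8.17 already elapsed.

4.663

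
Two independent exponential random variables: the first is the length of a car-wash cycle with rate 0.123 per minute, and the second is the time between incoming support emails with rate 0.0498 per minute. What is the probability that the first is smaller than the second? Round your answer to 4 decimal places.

λ_1 = 0.123, λ_2 = 0.0498.
For independent exponentials, P(the first < the second) = λ_1/(λ_1+λ_2) = 0.123/0.1728 ≈ 0.7118.

0.7118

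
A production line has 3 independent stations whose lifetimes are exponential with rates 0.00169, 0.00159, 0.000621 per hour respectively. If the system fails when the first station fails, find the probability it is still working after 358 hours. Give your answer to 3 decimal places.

0.247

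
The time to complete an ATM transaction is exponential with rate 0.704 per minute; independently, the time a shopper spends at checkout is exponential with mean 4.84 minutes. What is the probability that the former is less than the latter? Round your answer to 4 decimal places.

λ_1 = 0.704, λ_2 = 1/4.84 = 0.206612.
For independent exponentials, P(the former < the latter) = λ_1/(λ_1+λ_2) = 0.704/0.910612 ≈ 0.7731.

0.7731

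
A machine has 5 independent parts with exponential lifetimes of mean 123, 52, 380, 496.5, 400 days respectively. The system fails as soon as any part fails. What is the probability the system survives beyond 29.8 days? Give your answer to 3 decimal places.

0.358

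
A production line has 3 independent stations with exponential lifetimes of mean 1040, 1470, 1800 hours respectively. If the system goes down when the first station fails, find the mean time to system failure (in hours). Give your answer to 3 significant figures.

455

The first failure time is exponential with rate Σλ_i = 1/1040 + 1/1470 + 1/1800 = 0.00219737 per hour.
E[min] = 1/Σλ = 1/0.00219737 = 455.09 hours.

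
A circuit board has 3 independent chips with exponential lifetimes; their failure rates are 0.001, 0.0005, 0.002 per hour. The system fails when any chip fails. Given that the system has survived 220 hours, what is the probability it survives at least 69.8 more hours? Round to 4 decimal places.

Time to first failure ~ Exp(Σλ) with Σλ = 0.0035.
By memorylessness, P(T > 220+69.8 | T > 220) = P(T > 69.8) = e^(−0.0035·69.8) ≈ 0.7833.

0.7833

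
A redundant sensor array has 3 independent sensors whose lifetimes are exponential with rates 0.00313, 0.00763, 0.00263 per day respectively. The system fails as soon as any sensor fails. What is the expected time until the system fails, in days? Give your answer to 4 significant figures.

74.68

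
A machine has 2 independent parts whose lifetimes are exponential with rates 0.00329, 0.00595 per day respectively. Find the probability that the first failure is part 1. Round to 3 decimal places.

The time to first failure is exponential with rate Σλ = 0.00329 + 0.00595 = 0.00924.
P(part 1 first) = λ_1/Σλ = 0.00329/0.00924 ≈ 0.356.

0.356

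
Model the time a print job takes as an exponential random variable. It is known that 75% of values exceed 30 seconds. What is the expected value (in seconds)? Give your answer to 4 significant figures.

e^(−λ·30) = 0.75 ⇒ λ = −ln(0.75)/30 = 0.0095894.
Mean = 1/λ = 104.282 seconds.

104.3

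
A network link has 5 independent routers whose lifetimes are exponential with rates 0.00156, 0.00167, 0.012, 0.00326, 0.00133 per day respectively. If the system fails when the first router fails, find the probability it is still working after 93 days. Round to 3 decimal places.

The time to first failure is exponential with rate Σλ = 0.00156 + 0.00167 + 0.012 + 0.00326 + 0.00133 = 0.01982.
P(min > 93) = e^(−0.01982·93) = e^(−1.8433) ≈ 0.158.

0.158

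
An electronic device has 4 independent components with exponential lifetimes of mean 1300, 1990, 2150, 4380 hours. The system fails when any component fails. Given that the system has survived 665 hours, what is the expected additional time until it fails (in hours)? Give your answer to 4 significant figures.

508.9

First-failure rate Σλ = 1/1300 + 1/1990 + 1/2150 + 1/4380 = 0.00196517.
By memorylessness the expected residual is 1/Σλ = 508.862 hours, regardless of the 665 already elapsed.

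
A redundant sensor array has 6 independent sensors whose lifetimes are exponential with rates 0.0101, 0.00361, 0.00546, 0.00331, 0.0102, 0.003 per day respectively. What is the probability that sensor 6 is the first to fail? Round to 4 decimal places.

The time to first failure is exponential with rate Σλ = 0.0101 + 0.00361 + 0.00546 + 0.00331 + 0.0102 + 0.003 = 0.03568.
P(sensor 6 first) = λ_6/Σλ = 0.003/0.03568 ≈ 0.0841.

0.0841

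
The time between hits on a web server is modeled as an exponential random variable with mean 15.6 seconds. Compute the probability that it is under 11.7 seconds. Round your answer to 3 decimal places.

The rate is λ = 1/15.6 = 0.0641026 per second.
P(X ≤ 11.7) = 1 − e^(−λ·11.7) = 1 − e^(−0.75) ≈ 0.528.

0.528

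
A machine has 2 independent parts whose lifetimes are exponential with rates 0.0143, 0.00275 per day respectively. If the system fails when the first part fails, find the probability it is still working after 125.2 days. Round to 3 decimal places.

The time to first failure is exponential with rate Σλ = 0.0143 + 0.00275 = 0.01705.
P(min > 125.2) = e^(−0.01705·125.2) = e^(−2.1347) ≈ 0.118.

0.118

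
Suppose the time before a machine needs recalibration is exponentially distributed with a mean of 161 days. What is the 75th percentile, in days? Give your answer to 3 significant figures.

223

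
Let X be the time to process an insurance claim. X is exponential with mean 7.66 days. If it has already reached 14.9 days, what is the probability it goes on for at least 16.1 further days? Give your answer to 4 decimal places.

0.1222

The rate is λ = 1/7.66 = 0.130548 per day.
By the memoryless property, P(X > 14.9+16.1 | X > 14.9) = P(X > 16.1).
P(X > 16.1) = e^(−2.1018) ≈ 0.1222.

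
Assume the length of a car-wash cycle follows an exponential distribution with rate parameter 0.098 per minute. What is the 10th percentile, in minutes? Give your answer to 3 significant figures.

Set 1 − e^(−λt) = 0.1, so t = −ln(0.9)/λ = 0.10536/0.098 ≈ 1.07511 minutes.

1.08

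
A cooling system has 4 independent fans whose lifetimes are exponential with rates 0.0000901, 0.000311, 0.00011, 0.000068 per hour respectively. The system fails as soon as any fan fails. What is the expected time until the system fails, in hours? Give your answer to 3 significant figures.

The time to first failure is exponential with rate Σλ = 0.0000901 + 0.000311 + 0.00011 + 0.000068 = 0.0005791.
E[min] = 1/Σλ = 1/0.0005791 = 1726.82 hours.

1730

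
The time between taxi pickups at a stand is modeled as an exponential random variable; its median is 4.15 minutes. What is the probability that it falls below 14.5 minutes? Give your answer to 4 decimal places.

For an exponential, median = ln(2)/λ, so λ = ln 2 / 4.15 = 0.167023 per minute.
P(X ≤ 14.5) = 1 − e^(−λ·14.5) = 1 − e^(−2.4218) ≈ 0.9112.

0.9112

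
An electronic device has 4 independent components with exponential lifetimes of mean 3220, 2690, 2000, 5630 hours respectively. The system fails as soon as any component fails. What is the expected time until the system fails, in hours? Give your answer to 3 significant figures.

The first failure time is exponential with rate Σλ_i = 1/3220 + 1/2690 + 1/2000 + 1/5630 = 0.00135993 per hour.
E[min] = 1/Σλ = 1/0.00135993 = 735.334 hours.

735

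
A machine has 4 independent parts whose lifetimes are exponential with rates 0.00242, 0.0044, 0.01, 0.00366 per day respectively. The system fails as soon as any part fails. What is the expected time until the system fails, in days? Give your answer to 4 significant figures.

48.83

The time to first failure is exponential with rate Σλ = 0.00242 + 0.0044 + 0.01 + 0.00366 = 0.02048.
E[min] = 1/Σλ = 1/0.02048 = 48.8281 days.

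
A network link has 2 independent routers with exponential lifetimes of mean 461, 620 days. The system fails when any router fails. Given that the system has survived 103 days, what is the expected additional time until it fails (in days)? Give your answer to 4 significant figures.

First-failure rate Σλ = 1/461 + 1/620 = 0.0037821.
By memorylessness the expected residual is 1/Σλ = 264.403 days, regardless of the 103 already elapsed.

264.4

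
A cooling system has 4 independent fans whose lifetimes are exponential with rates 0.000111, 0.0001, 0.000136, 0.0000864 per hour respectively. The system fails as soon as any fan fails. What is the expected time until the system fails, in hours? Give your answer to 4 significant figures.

The time to first failure is exponential with rate Σλ = 0.000111 + 0.0001 + 0.000136 + 0.0000864 = 0.0004334.
E[min] = 1/Σλ = 1/0.0004334 = 2307.34 hours.

2307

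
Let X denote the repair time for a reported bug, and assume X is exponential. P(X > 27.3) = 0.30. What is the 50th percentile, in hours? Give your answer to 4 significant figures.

e^(−λ·27.3) = 0.30 ⇒ λ = −ln(0.30)/27.3 = 0.0441016.
50th percentile: 1 − e^(−λt) = 0.5, t = −ln(0.5)/λ = 15.7171 hours.

15.72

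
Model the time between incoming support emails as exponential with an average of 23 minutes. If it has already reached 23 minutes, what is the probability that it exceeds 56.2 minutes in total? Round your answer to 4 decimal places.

The rate is λ = 1/23 = 0.0434783 per minute.
By the memoryless property, P(X > 23+33.2 | X > 23) = P(X > 33.2).
P(X > 33.2) = e^(−1.4435) ≈ 0.2361.

0.2361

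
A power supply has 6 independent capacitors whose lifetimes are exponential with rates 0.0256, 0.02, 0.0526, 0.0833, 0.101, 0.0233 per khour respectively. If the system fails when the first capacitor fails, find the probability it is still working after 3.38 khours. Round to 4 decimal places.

0.3557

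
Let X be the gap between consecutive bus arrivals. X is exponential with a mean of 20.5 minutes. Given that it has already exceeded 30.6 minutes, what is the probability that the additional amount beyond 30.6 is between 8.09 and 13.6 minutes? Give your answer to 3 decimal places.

0.159

The rate is λ = 1/20.5 = 0.0487805 per minute.
Memoryless: the residual past 30.6 is again Exp(λ).
P(8.09 < residual < 13.6) = e^(−λ·8.09) − e^(−λ·13.6) = 0.67393 − 0.51509 ≈ 0.159.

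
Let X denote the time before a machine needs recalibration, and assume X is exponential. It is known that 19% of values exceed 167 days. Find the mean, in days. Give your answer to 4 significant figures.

100.6

e^(−λ·167) = 0.19 ⇒ λ = −ln(0.19)/167 = 0.0099445.
Mean = 1/λ = 100.558 days.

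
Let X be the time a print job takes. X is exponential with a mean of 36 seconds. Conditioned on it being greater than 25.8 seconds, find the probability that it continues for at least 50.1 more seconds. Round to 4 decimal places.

0.2487

The rate is λ = 1/36 = 0.0277778 per second.
P(X > s+t | X > s) = e^(−λ(s+t))/e^(−λs) = e^(−λt), independent of s = 25.8.
P(X > 50.1) = e^(−1.3917) ≈ 0.2487.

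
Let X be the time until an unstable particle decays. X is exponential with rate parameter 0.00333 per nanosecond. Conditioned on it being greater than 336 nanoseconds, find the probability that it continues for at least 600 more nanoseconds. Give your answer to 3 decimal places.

0.136

The exponential is memoryless, so the remaining time is again Exp(λ): the condition X > 336 is irrelevant.
P(X > 600) = e^(−1.998) ≈ 0.136.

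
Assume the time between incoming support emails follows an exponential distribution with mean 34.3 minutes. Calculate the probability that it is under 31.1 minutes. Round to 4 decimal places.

0.5961

The rate is λ = 1/34.3 = 0.0291545 per minute.
P(X ≤ 31.1) = 1 − e^(−λ·31.1) = 1 − e^(−0.90671) ≈ 0.5961.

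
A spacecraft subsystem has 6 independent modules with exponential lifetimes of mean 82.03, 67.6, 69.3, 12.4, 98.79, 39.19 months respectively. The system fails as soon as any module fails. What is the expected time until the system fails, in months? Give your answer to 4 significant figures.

6.341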